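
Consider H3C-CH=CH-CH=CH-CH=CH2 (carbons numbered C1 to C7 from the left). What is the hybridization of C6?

sp^2

C6 — 3 σ bonds, plus one π bond. Steric number 3, so sp2.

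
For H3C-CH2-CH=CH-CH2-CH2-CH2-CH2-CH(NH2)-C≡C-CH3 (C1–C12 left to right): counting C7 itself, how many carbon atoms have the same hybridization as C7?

C7 is sp3 (only σ bonds).
C1: sp3 ✓
C2: sp3 ✓
C3: sp2
C4: sp2
C5: sp3 ✓
C6: sp3 ✓
C7: sp3 ✓
C8: sp3 ✓
C9: sp3 ✓
C10: sp
C11: sp
C12: sp3 ✓
8 carbons are sp3.

8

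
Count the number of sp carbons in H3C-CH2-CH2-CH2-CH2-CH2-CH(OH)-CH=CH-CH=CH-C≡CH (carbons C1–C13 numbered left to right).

2

C1: sp3
C2: sp3
C3: sp3
C4: sp3
C5: sp3
C6: sp3
C7: sp3
C8: sp2
C9: sp2
C10: sp2
C11: sp2
C12: sp ✓
C13: sp ✓
C12, C13 → 2 sp carbons.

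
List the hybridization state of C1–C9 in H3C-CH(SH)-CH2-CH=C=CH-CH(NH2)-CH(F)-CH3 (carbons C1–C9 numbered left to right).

C1: 4 σ bonds — 4 electron domains, sp3.
C2 — 4 σ bonds. Steric number 4, so sp3.
C3 — 4 σ bonds. Steric number 4, so sp3.
C4 has 3 σ bonds, plus one π bond: steric number 3 → sp2.
C5: 2 σ bonds, plus two π bonds; 2 regions of electron density → sp.
C6 has 3 σ bonds, plus one π bond: steric number 3 → sp2.
C7 (4 σ bonds) has steric number 4: sp3.
C8 — 4 σ bonds. Steric number 4, so sp3.
C9 has 4 σ bonds: steric number 4 → sp3.

C1 sp3, C2 sp3, C3 sp3, C4 sp2, C5 sp, C6 sp2, C7 sp3, C8 sp3, C9 sp3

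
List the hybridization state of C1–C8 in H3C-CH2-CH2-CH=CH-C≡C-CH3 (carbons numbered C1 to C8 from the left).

C1 sp3, C2 sp3, C3 sp3, C4 sp2, C5 sp2, C6 sp, C7 sp, C8 sp3

C1: 4 σ bonds — 4 electron domains, sp3.
C2: 4 σ bonds — 4 electron domains, sp3.
C3: 4 σ bonds — 4 electron domains, sp3.
C4 is sp2: 3 σ bonds, plus one π bond, 3 electron-density regions.
C5: 3 σ bonds, plus one π bond — 3 electron domains, sp2.
C6: 2 σ bonds, plus two π bonds — 2 electron domains, sp.
C7: 2 σ bonds, plus two π bonds — 2 electron domains, sp.
C8 is sp3: 4 σ bonds, 4 electron-density regions.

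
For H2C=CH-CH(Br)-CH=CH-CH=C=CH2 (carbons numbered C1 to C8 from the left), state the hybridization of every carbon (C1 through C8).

C1 sp2, C2 sp2, C3 sp3, C4 sp2, C5 sp2, C6 sp2, C7 sp, C8 sp2

C1 carries 3 σ bonds, plus one π bond, giving a steric number of 3, so it is sp2.
C2 is sp2: 3 σ bonds, plus one π bond, 3 electron-density regions.
C3 is sp3: 4 σ bonds, 4 electron-density regions.
C4 (3 σ bonds, plus one π bond) has steric number 3: sp2.
C5 has 3 σ bonds, plus one π bond: steric number 3 → sp2.
C6 (3 σ bonds, plus one π bond) has steric number 3: sp2.
C7 carries 2 σ bonds, plus two π bonds, giving a steric number of 2, so it is sp.
C8: 3 σ bonds, plus one π bond — 3 electron domains, sp2.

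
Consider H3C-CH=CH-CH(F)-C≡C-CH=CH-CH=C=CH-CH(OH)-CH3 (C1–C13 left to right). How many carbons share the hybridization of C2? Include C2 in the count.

C2 is sp2 (one π bond).
C1: sp3
C2: sp2 ✓
C3: sp2 ✓
C4: sp3
C5: sp
C6: sp
C7: sp2 ✓
C8: sp2 ✓
C9: sp2 ✓
C10: sp
C11: sp2 ✓
C12: sp3
C13: sp3
6 carbons are sp2.

6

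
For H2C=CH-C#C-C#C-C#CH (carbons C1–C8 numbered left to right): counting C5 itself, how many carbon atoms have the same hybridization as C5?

C5 is sp (two π bonds).
C1: sp2
C2: sp2
C3: sp ✓
C4: sp ✓
C5: sp ✓
C6: sp ✓
C7: sp ✓
C8: sp ✓
6 carbons are sp.

6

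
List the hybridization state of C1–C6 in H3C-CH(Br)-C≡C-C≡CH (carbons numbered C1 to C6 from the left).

C1 sp3, C2 sp3, C3 sp, C4 sp, C5 sp, C6 sp

C1 carries 4 σ bonds, giving a steric number of 4, so it is sp3.
C2 is sp3: 4 σ bonds, 4 electron-density regions.
C3 — 2 σ bonds, plus two π bonds. Steric number 2, so sp.
C4 is sp: 2 σ bonds, plus two π bonds, 2 electron-density regions.
C5: 2 σ bonds, plus two π bonds — 2 electron domains, sp.
C6 (2 σ bonds, plus two π bonds) has steric number 2: sp.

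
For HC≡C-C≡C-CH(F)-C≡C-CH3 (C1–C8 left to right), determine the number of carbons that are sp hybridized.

C1: sp ✓
C2: sp ✓
C3: sp ✓
C4: sp ✓
C5: sp3
C6: sp ✓
C7: sp ✓
C8: sp3
C1, C2, C3, C4, C6, C7 → 6 sp carbons.

6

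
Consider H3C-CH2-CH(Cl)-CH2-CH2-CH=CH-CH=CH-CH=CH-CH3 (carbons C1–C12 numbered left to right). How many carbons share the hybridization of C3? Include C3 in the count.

6

C3 is sp3 (only σ bonds).
C1: sp3 ✓
C2: sp3 ✓
C3: sp3 ✓
C4: sp3 ✓
C5: sp3 ✓
C6: sp2
C7: sp2
C8: sp2
C9: sp2
C10: sp2
C11: sp2
C12: sp3 ✓
6 carbons are sp3.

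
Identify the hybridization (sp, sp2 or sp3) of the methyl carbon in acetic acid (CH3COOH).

sp^3

The methyl carbon: 4 σ bonds; 4 regions of electron density → sp3.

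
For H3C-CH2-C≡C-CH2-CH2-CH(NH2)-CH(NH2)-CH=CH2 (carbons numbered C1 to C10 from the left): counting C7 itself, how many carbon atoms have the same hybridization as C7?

C7 is sp3 (only σ bonds).
C1: sp3 ✓
C2: sp3 ✓
C3: sp
C4: sp
C5: sp3 ✓
C6: sp3 ✓
C7: sp3 ✓
C8: sp3 ✓
C9: sp2
C10: sp2
6 carbons are sp3.

6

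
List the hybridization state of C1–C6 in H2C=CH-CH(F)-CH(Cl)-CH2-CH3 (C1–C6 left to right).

C1 — 3 σ bonds, plus one π bond. Steric number 3, so sp2.
C2: 3 σ bonds, plus one π bond; 3 regions of electron density → sp2.
C3: 4 σ bonds; 4 regions of electron density → sp3.
C4 — 4 σ bonds. Steric number 4, so sp3.
C5 carries 4 σ bonds, giving a steric number of 4, so it is sp3.
C6 carries 4 σ bonds, giving a steric number of 4, so it is sp3.

C1 sp2, C2 sp2, C3 sp3, C4 sp3, C5 sp3, C6 sp3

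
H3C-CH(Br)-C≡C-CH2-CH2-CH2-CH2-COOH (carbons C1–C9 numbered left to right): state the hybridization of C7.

C7 is sp3: 4 σ bonds, 4 electron-density regions.

sp³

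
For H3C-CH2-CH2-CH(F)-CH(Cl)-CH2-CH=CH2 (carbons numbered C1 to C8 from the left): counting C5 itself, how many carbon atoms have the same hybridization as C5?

6

C5 is sp3 (only σ bonds).
C1: sp3 ✓
C2: sp3 ✓
C3: sp3 ✓
C4: sp3 ✓
C5: sp3 ✓
C6: sp3 ✓
C7: sp2
C8: sp2
6 carbons are sp3.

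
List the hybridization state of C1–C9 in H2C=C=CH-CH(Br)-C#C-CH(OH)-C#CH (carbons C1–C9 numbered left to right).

C1: 3 σ bonds, plus one π bond — 3 electron domains, sp2.
C2 has 2 σ bonds, plus two π bonds: steric number 2 → sp.
C3 is sp2: 3 σ bonds, plus one π bond, 3 electron-density regions.
C4: 4 σ bonds; 4 regions of electron density → sp3.
C5 has 2 σ bonds, plus two π bonds: steric number 2 → sp.
C6: 2 σ bonds, plus two π bonds — 2 electron domains, sp.
C7 carries 4 σ bonds, giving a steric number of 4, so it is sp3.
C8 is sp: 2 σ bonds, plus two π bonds, 2 electron-density regions.
C9: 2 σ bonds, plus two π bonds; 2 regions of electron density → sp.

C1 sp2, C2 sp, C3 sp2, C4 sp3, C5 sp, C6 sp, C7 sp3, C8 sp, C9 sp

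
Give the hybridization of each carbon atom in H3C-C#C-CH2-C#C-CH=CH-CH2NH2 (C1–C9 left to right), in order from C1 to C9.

C1 sp3, C2 sp, C3 sp, C4 sp3, C5 sp, C6 sp, C7 sp2, C8 sp2, C9 sp3

C1 (4 σ bonds) has steric number 4: sp3.
C2: 2 σ bonds, plus two π bonds — 2 electron domains, sp.
C3: 2 σ bonds, plus two π bonds — 2 electron domains, sp.
C4 (4 σ bonds) has steric number 4: sp3.
C5: 2 σ bonds, plus two π bonds — 2 electron domains, sp.
C6: 2 σ bonds, plus two π bonds — 2 electron domains, sp.
C7 has 3 σ bonds, plus one π bond: steric number 3 → sp2.
C8 has 3 σ bonds, plus one π bond: steric number 3 → sp2.
C9: 4 σ bonds; 4 regions of electron density → sp3.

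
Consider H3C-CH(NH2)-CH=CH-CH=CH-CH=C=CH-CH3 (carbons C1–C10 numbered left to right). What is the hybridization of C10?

C10 is sp3: 4 σ bonds, 4 electron-density regions.

sp³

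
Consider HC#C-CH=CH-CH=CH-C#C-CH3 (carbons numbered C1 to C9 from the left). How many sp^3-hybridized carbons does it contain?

C1: sp
C2: sp
C3: sp2
C4: sp2
C5: sp2
C6: sp2
C7: sp
C8: sp
C9: sp3 ✓
C9 → 1 sp3 carbon.

1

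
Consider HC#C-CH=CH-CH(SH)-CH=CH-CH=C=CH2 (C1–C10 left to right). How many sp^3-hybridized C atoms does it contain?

1

C1: sp
C2: sp
C3: sp2
C4: sp2
C5: sp3 ✓
C6: sp2
C7: sp2
C8: sp2
C9: sp
C10: sp2
C5 → 1 sp3 carbon.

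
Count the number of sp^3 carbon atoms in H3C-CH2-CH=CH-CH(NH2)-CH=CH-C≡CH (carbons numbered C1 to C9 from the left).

3

C1: sp3 ✓
C2: sp3 ✓
C3: sp2
C4: sp2
C5: sp3 ✓
C6: sp2
C7: sp2
C8: sp
C9: sp
C1, C2, C5 → 3 sp3 carbons.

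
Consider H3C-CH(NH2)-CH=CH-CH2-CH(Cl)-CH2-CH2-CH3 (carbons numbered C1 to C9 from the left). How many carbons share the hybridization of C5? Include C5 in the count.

C5 is sp3 (only σ bonds).
C1: sp3 ✓
C2: sp3 ✓
C3: sp2
C4: sp2
C5: sp3 ✓
C6: sp3 ✓
C7: sp3 ✓
C8: sp3 ✓
C9: sp3 ✓
7 carbons are sp3.

7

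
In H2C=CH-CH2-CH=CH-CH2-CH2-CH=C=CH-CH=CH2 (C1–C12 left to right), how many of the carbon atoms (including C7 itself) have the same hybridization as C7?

3

C7 is sp3 (only σ bonds).
C1: sp2
C2: sp2
C3: sp3 ✓
C4: sp2
C5: sp2
C6: sp3 ✓
C7: sp3 ✓
C8: sp2
C9: sp
C10: sp2
C11: sp2
C12: sp2
3 carbons are sp3.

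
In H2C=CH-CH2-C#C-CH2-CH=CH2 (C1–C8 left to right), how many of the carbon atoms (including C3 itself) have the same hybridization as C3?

2

C3 is sp3 (only σ bonds).
C1: sp2
C2: sp2
C3: sp3 ✓
C4: sp
C5: sp
C6: sp3 ✓
C7: sp2
C8: sp2
2 carbons are sp3.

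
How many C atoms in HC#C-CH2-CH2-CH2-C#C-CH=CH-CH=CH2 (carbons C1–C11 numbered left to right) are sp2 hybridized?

4

C1: sp
C2: sp
C3: sp3
C4: sp3
C5: sp3
C6: sp
C7: sp
C8: sp2 ✓
C9: sp2 ✓
C10: sp2 ✓
C11: sp2 ✓
C8, C9, C10, C11 → 4 sp2 carbons.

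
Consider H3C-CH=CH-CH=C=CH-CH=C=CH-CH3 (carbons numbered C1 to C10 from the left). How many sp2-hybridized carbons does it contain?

C1: sp3
C2: sp2 ✓
C3: sp2 ✓
C4: sp2 ✓
C5: sp
C6: sp2 ✓
C7: sp2 ✓
C8: sp
C9: sp2 ✓
C10: sp3
C2, C3, C4, C6, C7, C9 → 6 sp2 carbons.

6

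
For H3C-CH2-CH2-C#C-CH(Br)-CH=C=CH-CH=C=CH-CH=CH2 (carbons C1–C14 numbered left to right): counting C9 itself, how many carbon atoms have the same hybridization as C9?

C9 is sp2 (one π bond).
C1: sp3
C2: sp3
C3: sp3
C4: sp
C5: sp
C6: sp3
C7: sp2 ✓
C8: sp
C9: sp2 ✓
C10: sp2 ✓
C11: sp
C12: sp2 ✓
C13: sp2 ✓
C14: sp2 ✓
6 carbons are sp2.

6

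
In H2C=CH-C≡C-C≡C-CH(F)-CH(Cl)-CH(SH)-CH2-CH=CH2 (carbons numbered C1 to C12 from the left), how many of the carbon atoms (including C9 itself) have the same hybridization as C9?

4

C9 is sp3 (only σ bonds).
C1: sp2
C2: sp2
C3: sp
C4: sp
C5: sp
C6: sp
C7: sp3 ✓
C8: sp3 ✓
C9: sp3 ✓
C10: sp3 ✓
C11: sp2
C12: sp2
4 carbons are sp3.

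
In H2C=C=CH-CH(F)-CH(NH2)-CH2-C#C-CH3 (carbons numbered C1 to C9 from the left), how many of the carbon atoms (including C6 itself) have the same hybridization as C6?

4

C6 is sp3 (only σ bonds).
C1: sp2
C2: sp
C3: sp2
C4: sp3 ✓
C5: sp3 ✓
C6: sp3 ✓
C7: sp
C8: sp
C9: sp3 ✓
4 carbons are sp3.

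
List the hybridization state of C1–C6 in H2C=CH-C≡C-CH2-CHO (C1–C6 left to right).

C1 — 3 σ bonds, plus one π bond. Steric number 3, so sp2.
C2: 3 σ bonds, plus one π bond; 3 regions of electron density → sp2.
C3 (2 σ bonds, plus two π bonds) has steric number 2: sp.
C4: 2 σ bonds, plus two π bonds; 2 regions of electron density → sp.
C5 carries 4 σ bonds, giving a steric number of 4, so it is sp3.
C6: 3 σ bonds, plus one π bond — 3 electron domains, sp2.

C1 sp2, C2 sp2, C3 sp, C4 sp, C5 sp3, C6 sp2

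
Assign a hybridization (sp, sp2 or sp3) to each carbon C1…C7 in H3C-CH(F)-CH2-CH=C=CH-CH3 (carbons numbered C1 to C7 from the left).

C1 sp3, C2 sp3, C3 sp3, C4 sp2, C5 sp, C6 sp2, C7 sp3

C1 (4 σ bonds) has steric number 4: sp3.
C2 (4 σ bonds) has steric number 4: sp3.
C3 carries 4 σ bonds, giving a steric number of 4, so it is sp3.
C4 carries 3 σ bonds, plus one π bond, giving a steric number of 3, so it is sp2.
C5: 2 σ bonds, plus two π bonds — 2 electron domains, sp.
C6 has 3 σ bonds, plus one π bond: steric number 3 → sp2.
C7 — 4 σ bonds. Steric number 4, so sp3.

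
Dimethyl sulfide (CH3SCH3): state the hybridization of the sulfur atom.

The sulfur atom (2 σ bonds and 2 lone pairs) has steric number 4: sp3.

sp^3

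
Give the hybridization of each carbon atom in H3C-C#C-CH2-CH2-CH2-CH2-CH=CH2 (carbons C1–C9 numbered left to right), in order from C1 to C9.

C1 is sp3: 4 σ bonds, 4 electron-density regions.
C2 (2 σ bonds, plus two π bonds) has steric number 2: sp.
C3 is sp: 2 σ bonds, plus two π bonds, 2 electron-density regions.
C4 (4 σ bonds) has steric number 4: sp3.
C5 — 4 σ bonds. Steric number 4, so sp3.
C6 — 4 σ bonds. Steric number 4, so sp3.
C7: 4 σ bonds — 4 electron domains, sp3.
C8 — 3 σ bonds, plus one π bond. Steric number 3, so sp2.
C9 carries 3 σ bonds, plus one π bond, giving a steric number of 3, so it is sp2.

C1 sp3, C2 sp, C3 sp, C4 sp3, C5 sp3, C6 sp3, C7 sp3, C8 sp2, C9 sp2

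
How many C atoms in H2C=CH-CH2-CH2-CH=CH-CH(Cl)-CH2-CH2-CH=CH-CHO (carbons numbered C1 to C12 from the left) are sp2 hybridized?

7

C1: sp2 ✓
C2: sp2 ✓
C3: sp3
C4: sp3
C5: sp2 ✓
C6: sp2 ✓
C7: sp3
C8: sp3
C9: sp3
C10: sp2 ✓
C11: sp2 ✓
C12: sp2 ✓
C1, C2, C5, C6, C10, C11, C12 → 7 sp2 carbons.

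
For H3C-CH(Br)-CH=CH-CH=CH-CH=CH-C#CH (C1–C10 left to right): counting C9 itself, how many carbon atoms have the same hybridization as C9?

C9 is sp (two π bonds).
C1: sp3
C2: sp3
C3: sp2
C4: sp2
C5: sp2
C6: sp2
C7: sp2
C8: sp2
C9: sp ✓
C10: sp ✓
2 carbons are sp.

2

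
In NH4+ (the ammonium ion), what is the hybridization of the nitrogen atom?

sp^3

Four σ bonds, no lone pair → sp3, tetrahedral.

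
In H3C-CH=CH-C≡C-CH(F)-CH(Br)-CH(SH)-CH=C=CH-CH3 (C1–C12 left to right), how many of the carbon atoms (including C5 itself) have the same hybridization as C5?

C5 is sp (two π bonds).
C1: sp3
C2: sp2
C3: sp2
C4: sp ✓
C5: sp ✓
C6: sp3
C7: sp3
C8: sp3
C9: sp2
C10: sp ✓
C11: sp2
C12: sp3
3 carbons are sp.

3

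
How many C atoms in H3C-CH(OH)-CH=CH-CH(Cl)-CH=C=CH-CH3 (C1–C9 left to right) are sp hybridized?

1

C1: sp3
C2: sp3
C3: sp2
C4: sp2
C5: sp3
C6: sp2
C7: sp ✓
C8: sp2
C9: sp3
C7 → 1 sp carbon.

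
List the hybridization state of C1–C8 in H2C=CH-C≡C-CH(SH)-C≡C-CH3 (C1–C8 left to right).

C1 has 3 σ bonds, plus one π bond: steric number 3 → sp2.
C2 carries 3 σ bonds, plus one π bond, giving a steric number of 3, so it is sp2.
C3 — 2 σ bonds, plus two π bonds. Steric number 2, so sp.
C4: 2 σ bonds, plus two π bonds; 2 regions of electron density → sp.
C5 carries 4 σ bonds, giving a steric number of 4, so it is sp3.
C6 (2 σ bonds, plus two π bonds) has steric number 2: sp.
C7 carries 2 σ bonds, plus two π bonds, giving a steric number of 2, so it is sp.
C8 is sp3: 4 σ bonds, 4 electron-density regions.

C1 sp2, C2 sp2, C3 sp, C4 sp, C5 sp3, C6 sp, C7 sp, C8 sp3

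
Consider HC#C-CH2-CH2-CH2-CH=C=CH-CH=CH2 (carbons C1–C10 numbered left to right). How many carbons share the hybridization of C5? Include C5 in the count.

C5 is sp3 (only σ bonds).
C1: sp
C2: sp
C3: sp3 ✓
C4: sp3 ✓
C5: sp3 ✓
C6: sp2
C7: sp
C8: sp2
C9: sp2
C10: sp2
3 carbons are sp3.

3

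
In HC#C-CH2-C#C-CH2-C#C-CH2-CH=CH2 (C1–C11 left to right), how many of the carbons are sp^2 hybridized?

C1: sp
C2: sp
C3: sp3
C4: sp
C5: sp
C6: sp3
C7: sp
C8: sp
C9: sp3
C10: sp2 ✓
C11: sp2 ✓
C10, C11 → 2 sp2 carbons.

2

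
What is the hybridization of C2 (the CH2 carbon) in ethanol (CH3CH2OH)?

C2 (the CH2 carbon) carries 4 σ bonds, giving a steric number of 4, so it is sp3.

sp3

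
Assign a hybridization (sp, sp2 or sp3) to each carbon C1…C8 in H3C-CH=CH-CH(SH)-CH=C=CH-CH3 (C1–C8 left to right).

C1: 4 σ bonds; 4 regions of electron density → sp3.
C2 carries 3 σ bonds, plus one π bond, giving a steric number of 3, so it is sp2.
C3 (3 σ bonds, plus one π bond) has steric number 3: sp2.
C4 (4 σ bonds) has steric number 4: sp3.
C5 (3 σ bonds, plus one π bond) has steric number 3: sp2.
C6 (2 σ bonds, plus two π bonds) has steric number 2: sp.
C7: 3 σ bonds, plus one π bond — 3 electron domains, sp2.
C8 (4 σ bonds) has steric number 4: sp3.

C1 sp3, C2 sp2, C3 sp2, C4 sp3, C5 sp2, C6 sp, C7 sp2, C8 sp3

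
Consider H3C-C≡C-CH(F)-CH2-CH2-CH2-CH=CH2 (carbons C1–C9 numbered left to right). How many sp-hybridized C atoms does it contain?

2

C1: sp3
C2: sp ✓
C3: sp ✓
C4: sp3
C5: sp3
C6: sp3
C7: sp3
C8: sp2
C9: sp2
C2, C3 → 2 sp carbons.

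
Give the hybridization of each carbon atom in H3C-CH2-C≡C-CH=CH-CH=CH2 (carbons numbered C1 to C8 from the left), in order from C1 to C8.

C1 is sp3: 4 σ bonds, 4 electron-density regions.
C2 has 4 σ bonds: steric number 4 → sp3.
C3 has 2 σ bonds, plus two π bonds: steric number 2 → sp.
C4 (2 σ bonds, plus two π bonds) has steric number 2: sp.
C5 carries 3 σ bonds, plus one π bond, giving a steric number of 3, so it is sp2.
C6 — 3 σ bonds, plus one π bond. Steric number 3, so sp2.
C7 carries 3 σ bonds, plus one π bond, giving a steric number of 3, so it is sp2.
C8 — 3 σ bonds, plus one π bond. Steric number 3, so sp2.

C1 sp3, C2 sp3, C3 sp, C4 sp, C5 sp2, C6 sp2, C7 sp2, C8 sp2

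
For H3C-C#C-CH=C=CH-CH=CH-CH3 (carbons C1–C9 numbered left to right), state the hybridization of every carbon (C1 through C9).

C1 sp3, C2 sp, C3 sp, C4 sp2, C5 sp, C6 sp2, C7 sp2, C8 sp2, C9 sp3

C1: 4 σ bonds; 4 regions of electron density → sp3.
C2 — 2 σ bonds, plus two π bonds. Steric number 2, so sp.
C3 is sp: 2 σ bonds, plus two π bonds, 2 electron-density regions.
C4 has 3 σ bonds, plus one π bond: steric number 3 → sp2.
C5 has 2 σ bonds, plus two π bonds: steric number 2 → sp.
C6: 3 σ bonds, plus one π bond — 3 electron domains, sp2.
C7 (3 σ bonds, plus one π bond) has steric number 3: sp2.
C8 (3 σ bonds, plus one π bond) has steric number 3: sp2.
C9 — 4 σ bonds. Steric number 4, so sp3.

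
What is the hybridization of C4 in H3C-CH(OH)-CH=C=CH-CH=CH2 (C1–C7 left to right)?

C4 has 2 σ bonds, plus two π bonds: steric number 2 → sp.

sp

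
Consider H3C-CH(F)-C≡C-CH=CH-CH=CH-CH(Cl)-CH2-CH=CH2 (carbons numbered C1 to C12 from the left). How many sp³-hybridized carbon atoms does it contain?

4

C1: sp3 ✓
C2: sp3 ✓
C3: sp
C4: sp
C5: sp2
C6: sp2
C7: sp2
C8: sp2
C9: sp3 ✓
C10: sp3 ✓
C11: sp2
C12: sp2
C1, C2, C9, C10 → 4 sp3 carbons.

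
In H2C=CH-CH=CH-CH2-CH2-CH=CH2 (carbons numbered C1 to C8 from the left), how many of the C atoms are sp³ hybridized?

2

C1: sp2
C2: sp2
C3: sp2
C4: sp2
C5: sp3 ✓
C6: sp3 ✓
C7: sp2
C8: sp2
C5, C6 → 2 sp3 carbons.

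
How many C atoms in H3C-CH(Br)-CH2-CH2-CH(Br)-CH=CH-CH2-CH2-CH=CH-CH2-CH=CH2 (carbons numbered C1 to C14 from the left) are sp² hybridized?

C1: sp3
C2: sp3
C3: sp3
C4: sp3
C5: sp3
C6: sp2 ✓
C7: sp2 ✓
C8: sp3
C9: sp3
C10: sp2 ✓
C11: sp2 ✓
C12: sp3
C13: sp2 ✓
C14: sp2 ✓
C6, C7, C10, C11, C13, C14 → 6 sp2 carbons.

6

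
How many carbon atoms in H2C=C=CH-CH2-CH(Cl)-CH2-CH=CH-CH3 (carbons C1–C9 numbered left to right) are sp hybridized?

1

C1: sp2
C2: sp ✓
C3: sp2
C4: sp3
C5: sp3
C6: sp3
C7: sp2
C8: sp2
C9: sp3
C2 → 1 sp carbon.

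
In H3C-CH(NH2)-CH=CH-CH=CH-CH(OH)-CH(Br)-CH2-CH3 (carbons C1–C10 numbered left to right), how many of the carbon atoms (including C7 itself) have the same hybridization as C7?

C7 is sp3 (only σ bonds).
C1: sp3 ✓
C2: sp3 ✓
C3: sp2
C4: sp2
C5: sp2
C6: sp2
C7: sp3 ✓
C8: sp3 ✓
C9: sp3 ✓
C10: sp3 ✓
6 carbons are sp3.

6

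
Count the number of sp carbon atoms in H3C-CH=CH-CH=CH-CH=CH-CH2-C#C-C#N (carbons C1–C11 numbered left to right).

3

C1: sp3
C2: sp2
C3: sp2
C4: sp2
C5: sp2
C6: sp2
C7: sp2
C8: sp3
C9: sp ✓
C10: sp ✓
C11: sp ✓
C9, C10, C11 → 3 sp carbons.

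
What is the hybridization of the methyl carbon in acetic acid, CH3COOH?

The methyl carbon — 4 σ bonds. Steric number 4, so sp3.

sp^3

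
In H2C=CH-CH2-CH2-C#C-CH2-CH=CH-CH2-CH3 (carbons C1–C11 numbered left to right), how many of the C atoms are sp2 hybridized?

C1: sp2 ✓
C2: sp2 ✓
C3: sp3
C4: sp3
C5: sp
C6: sp
C7: sp3
C8: sp2 ✓
C9: sp2 ✓
C10: sp3
C11: sp3
C1, C2, C8, C9 → 4 sp2 carbons.

4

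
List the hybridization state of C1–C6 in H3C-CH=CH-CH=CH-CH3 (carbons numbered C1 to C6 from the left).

C1 sp3, C2 sp2, C3 sp2, C4 sp2, C5 sp2, C6 sp3

C1 — 4 σ bonds. Steric number 4, so sp3.
C2 has 3 σ bonds, plus one π bond: steric number 3 → sp2.
C3 has 3 σ bonds, plus one π bond: steric number 3 → sp2.
C4 carries 3 σ bonds, plus one π bond, giving a steric number of 3, so it is sp2.
C5: 3 σ bonds, plus one π bond; 3 regions of electron density → sp2.
C6 is sp3: 4 σ bonds, 4 electron-density regions.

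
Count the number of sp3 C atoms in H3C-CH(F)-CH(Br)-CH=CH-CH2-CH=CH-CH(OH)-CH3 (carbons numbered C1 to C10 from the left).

C1: sp3 ✓
C2: sp3 ✓
C3: sp3 ✓
C4: sp2
C5: sp2
C6: sp3 ✓
C7: sp2
C8: sp2
C9: sp3 ✓
C10: sp3 ✓
C1, C2, C3, C6, C9, C10 → 6 sp3 carbons.

6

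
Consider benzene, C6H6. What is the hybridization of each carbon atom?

Every ring carbon has three σ bonds and contributes one p electron to the aromatic π system.

sp^2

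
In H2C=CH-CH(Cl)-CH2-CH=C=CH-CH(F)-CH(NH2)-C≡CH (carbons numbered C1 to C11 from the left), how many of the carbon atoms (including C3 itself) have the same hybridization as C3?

C3 is sp3 (only σ bonds).
C1: sp2
C2: sp2
C3: sp3 ✓
C4: sp3 ✓
C5: sp2
C6: sp
C7: sp2
C8: sp3 ✓
C9: sp3 ✓
C10: sp
C11: sp
4 carbons are sp3.

4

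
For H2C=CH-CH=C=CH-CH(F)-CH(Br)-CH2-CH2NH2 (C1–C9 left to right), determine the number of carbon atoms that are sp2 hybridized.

4

C1: sp2 ✓
C2: sp2 ✓
C3: sp2 ✓
C4: sp
C5: sp2 ✓
C6: sp3
C7: sp3
C8: sp3
C9: sp3
C1, C2, C3, C5 → 4 sp2 carbons.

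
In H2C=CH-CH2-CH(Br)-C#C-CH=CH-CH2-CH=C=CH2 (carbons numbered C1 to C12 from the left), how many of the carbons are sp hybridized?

3

C1: sp2
C2: sp2
C3: sp3
C4: sp3
C5: sp ✓
C6: sp ✓
C7: sp2
C8: sp2
C9: sp3
C10: sp2
C11: sp ✓
C12: sp2
C5, C6, C11 → 3 sp carbons.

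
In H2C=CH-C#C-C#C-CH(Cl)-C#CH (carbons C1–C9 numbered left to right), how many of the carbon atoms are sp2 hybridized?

2

C1: sp2 ✓
C2: sp2 ✓
C3: sp
C4: sp
C5: sp
C6: sp
C7: sp3
C8: sp
C9: sp
C1, C2 → 2 sp2 carbons.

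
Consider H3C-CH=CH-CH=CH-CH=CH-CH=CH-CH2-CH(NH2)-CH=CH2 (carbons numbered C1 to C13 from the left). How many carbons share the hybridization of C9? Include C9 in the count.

10

C9 is sp2 (one π bond).
C1: sp3
C2: sp2 ✓
C3: sp2 ✓
C4: sp2 ✓
C5: sp2 ✓
C6: sp2 ✓
C7: sp2 ✓
C8: sp2 ✓
C9: sp2 ✓
C10: sp3
C11: sp3
C12: sp2 ✓
C13: sp2 ✓
10 carbons are sp2.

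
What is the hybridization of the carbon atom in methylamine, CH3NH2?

sp^3

The carbon atom has 4 σ bonds: steric number 4 → sp3.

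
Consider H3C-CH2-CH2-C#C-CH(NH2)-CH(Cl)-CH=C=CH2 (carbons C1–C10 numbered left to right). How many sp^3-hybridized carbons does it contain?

C1: sp3 ✓
C2: sp3 ✓
C3: sp3 ✓
C4: sp
C5: sp
C6: sp3 ✓
C7: sp3 ✓
C8: sp2
C9: sp
C10: sp2
C1, C2, C3, C6, C7 → 5 sp3 carbons.

5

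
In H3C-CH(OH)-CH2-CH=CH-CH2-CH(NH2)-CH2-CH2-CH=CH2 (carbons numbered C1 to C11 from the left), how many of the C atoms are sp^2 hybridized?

C1: sp3
C2: sp3
C3: sp3
C4: sp2 ✓
C5: sp2 ✓
C6: sp3
C7: sp3
C8: sp3
C9: sp3
C10: sp2 ✓
C11: sp2 ✓
C4, C5, C10, C11 → 4 sp2 carbons.

4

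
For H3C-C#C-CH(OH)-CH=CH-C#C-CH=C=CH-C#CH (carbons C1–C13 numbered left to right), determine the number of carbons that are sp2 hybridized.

4

C1: sp3
C2: sp
C3: sp
C4: sp3
C5: sp2 ✓
C6: sp2 ✓
C7: sp
C8: sp
C9: sp2 ✓
C10: sp
C11: sp2 ✓
C12: sp
C13: sp
C5, C6, C9, C11 → 4 sp2 carbons.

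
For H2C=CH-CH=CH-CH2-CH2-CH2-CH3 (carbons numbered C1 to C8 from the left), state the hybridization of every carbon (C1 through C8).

C1 carries 3 σ bonds, plus one π bond, giving a steric number of 3, so it is sp2.
C2 carries 3 σ bonds, plus one π bond, giving a steric number of 3, so it is sp2.
C3 carries 3 σ bonds, plus one π bond, giving a steric number of 3, so it is sp2.
C4 has 3 σ bonds, plus one π bond: steric number 3 → sp2.
C5: 4 σ bonds — 4 electron domains, sp3.
C6 carries 4 σ bonds, giving a steric number of 4, so it is sp3.
C7 is sp3: 4 σ bonds, 4 electron-density regions.
C8 (4 σ bonds) has steric number 4: sp3.

C1 sp2, C2 sp2, C3 sp2, C4 sp2, C5 sp3, C6 sp3, C7 sp3, C8 sp3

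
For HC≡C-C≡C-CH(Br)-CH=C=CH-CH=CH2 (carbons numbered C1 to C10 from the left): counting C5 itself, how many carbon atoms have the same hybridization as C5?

1

C5 is sp3 (only σ bonds).
C1: sp
C2: sp
C3: sp
C4: sp
C5: sp3 ✓
C6: sp2
C7: sp
C8: sp2
C9: sp2
C10: sp2
1 carbon is sp3.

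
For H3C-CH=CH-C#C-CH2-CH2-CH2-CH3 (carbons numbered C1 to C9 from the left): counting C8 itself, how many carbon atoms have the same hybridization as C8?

5

C8 is sp3 (only σ bonds).
C1: sp3 ✓
C2: sp2
C3: sp2
C4: sp
C5: sp
C6: sp3 ✓
C7: sp3 ✓
C8: sp3 ✓
C9: sp3 ✓
5 carbons are sp3.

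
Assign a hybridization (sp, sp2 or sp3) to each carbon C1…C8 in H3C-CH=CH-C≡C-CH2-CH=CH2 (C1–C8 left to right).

C1: 4 σ bonds — 4 electron domains, sp3.
C2 (3 σ bonds, plus one π bond) has steric number 3: sp2.
C3 carries 3 σ bonds, plus one π bond, giving a steric number of 3, so it is sp2.
C4 carries 2 σ bonds, plus two π bonds, giving a steric number of 2, so it is sp.
C5 (2 σ bonds, plus two π bonds) has steric number 2: sp.
C6 is sp3: 4 σ bonds, 4 electron-density regions.
C7 (3 σ bonds, plus one π bond) has steric number 3: sp2.
C8 (3 σ bonds, plus one π bond) has steric number 3: sp2.

C1 sp3, C2 sp2, C3 sp2, C4 sp, C5 sp, C6 sp3, C7 sp2, C8 sp2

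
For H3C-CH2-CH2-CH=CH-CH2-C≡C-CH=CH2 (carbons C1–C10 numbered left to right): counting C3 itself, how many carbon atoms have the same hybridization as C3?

C3 is sp3 (only σ bonds).
C1: sp3 ✓
C2: sp3 ✓
C3: sp3 ✓
C4: sp2
C5: sp2
C6: sp3 ✓
C7: sp
C8: sp
C9: sp2
C10: sp2
4 carbons are sp3.

4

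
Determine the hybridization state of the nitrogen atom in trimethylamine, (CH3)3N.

The nitrogen atom: 3 σ bonds and 1 lone pair; 4 regions of electron density → sp3.

sp³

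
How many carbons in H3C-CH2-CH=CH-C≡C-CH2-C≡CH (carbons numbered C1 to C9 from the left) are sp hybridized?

C1: sp3
C2: sp3
C3: sp2
C4: sp2
C5: sp ✓
C6: sp ✓
C7: sp3
C8: sp ✓
C9: sp ✓
C5, C6, C8, C9 → 4 sp carbons.

4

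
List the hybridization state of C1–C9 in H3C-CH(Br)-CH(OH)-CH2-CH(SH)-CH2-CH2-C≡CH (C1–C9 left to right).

C1 sp3, C2 sp3, C3 sp3, C4 sp3, C5 sp3, C6 sp3, C7 sp3, C8 sp, C9 sp

C1 is sp3: 4 σ bonds, 4 electron-density regions.
C2: 4 σ bonds; 4 regions of electron density → sp3.
C3 is sp3: 4 σ bonds, 4 electron-density regions.
C4: 4 σ bonds — 4 electron domains, sp3.
C5 has 4 σ bonds: steric number 4 → sp3.
C6 carries 4 σ bonds, giving a steric number of 4, so it is sp3.
C7 is sp3: 4 σ bonds, 4 electron-density regions.
C8 carries 2 σ bonds, plus two π bonds, giving a steric number of 2, so it is sp.
C9 carries 2 σ bonds, plus two π bonds, giving a steric number of 2, so it is sp.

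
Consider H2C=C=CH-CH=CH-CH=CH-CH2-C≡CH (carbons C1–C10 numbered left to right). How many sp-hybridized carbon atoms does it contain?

C1: sp2
C2: sp ✓
C3: sp2
C4: sp2
C5: sp2
C6: sp2
C7: sp2
C8: sp3
C9: sp ✓
C10: sp ✓
C2, C9, C10 → 3 sp carbons.

3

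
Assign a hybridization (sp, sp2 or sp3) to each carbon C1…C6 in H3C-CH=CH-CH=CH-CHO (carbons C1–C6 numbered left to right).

C1 — 4 σ bonds. Steric number 4, so sp3.
C2 is sp2: 3 σ bonds, plus one π bond, 3 electron-density regions.
C3: 3 σ bonds, plus one π bond; 3 regions of electron density → sp2.
C4 is sp2: 3 σ bonds, plus one π bond, 3 electron-density regions.
C5 has 3 σ bonds, plus one π bond: steric number 3 → sp2.
C6: 3 σ bonds, plus one π bond — 3 electron domains, sp2.

C1 sp3, C2 sp2, C3 sp2, C4 sp2, C5 sp2, C6 sp2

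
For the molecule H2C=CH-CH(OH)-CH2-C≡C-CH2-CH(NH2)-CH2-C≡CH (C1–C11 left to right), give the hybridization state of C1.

C1 (3 σ bonds, plus one π bond) has steric number 3: sp2.

sp^2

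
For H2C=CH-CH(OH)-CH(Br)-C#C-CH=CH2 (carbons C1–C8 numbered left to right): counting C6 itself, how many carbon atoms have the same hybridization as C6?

C6 is sp (two π bonds).
C1: sp2
C2: sp2
C3: sp3
C4: sp3
C5: sp ✓
C6: sp ✓
C7: sp2
C8: sp2
2 carbons are sp.

2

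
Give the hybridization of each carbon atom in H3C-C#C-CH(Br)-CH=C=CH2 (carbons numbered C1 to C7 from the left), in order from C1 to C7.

C1 sp3, C2 sp, C3 sp, C4 sp3, C5 sp2, C6 sp, C7 sp2

C1 carries 4 σ bonds, giving a steric number of 4, so it is sp3.
C2 has 2 σ bonds, plus two π bonds: steric number 2 → sp.
C3: 2 σ bonds, plus two π bonds — 2 electron domains, sp.
C4 has 4 σ bonds: steric number 4 → sp3.
C5 has 3 σ bonds, plus one π bond: steric number 3 → sp2.
C6 has 2 σ bonds, plus two π bonds: steric number 2 → sp.
C7: 3 σ bonds, plus one π bond; 3 regions of electron density → sp2.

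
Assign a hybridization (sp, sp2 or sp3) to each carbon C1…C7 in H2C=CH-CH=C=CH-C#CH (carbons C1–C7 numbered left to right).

C1 sp2, C2 sp2, C3 sp2, C4 sp, C5 sp2, C6 sp, C7 sp

C1: 3 σ bonds, plus one π bond; 3 regions of electron density → sp2.
C2: 3 σ bonds, plus one π bond; 3 regions of electron density → sp2.
C3 is sp2: 3 σ bonds, plus one π bond, 3 electron-density regions.
C4 is sp: 2 σ bonds, plus two π bonds, 2 electron-density regions.
C5 (3 σ bonds, plus one π bond) has steric number 3: sp2.
C6: 2 σ bonds, plus two π bonds; 2 regions of electron density → sp.
C7 carries 2 σ bonds, plus two π bonds, giving a steric number of 2, so it is sp.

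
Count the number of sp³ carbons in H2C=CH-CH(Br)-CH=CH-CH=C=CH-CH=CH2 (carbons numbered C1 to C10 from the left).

1

C1: sp2
C2: sp2
C3: sp3 ✓
C4: sp2
C5: sp2
C6: sp2
C7: sp
C8: sp2
C9: sp2
C10: sp2
C3 → 1 sp3 carbon.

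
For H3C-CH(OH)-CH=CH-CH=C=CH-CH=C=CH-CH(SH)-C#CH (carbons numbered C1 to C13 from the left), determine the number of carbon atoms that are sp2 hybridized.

6

C1: sp3
C2: sp3
C3: sp2 ✓
C4: sp2 ✓
C5: sp2 ✓
C6: sp
C7: sp2 ✓
C8: sp2 ✓
C9: sp
C10: sp2 ✓
C11: sp3
C12: sp
C13: sp
C3, C4, C5, C7, C8, C10 → 6 sp2 carbons.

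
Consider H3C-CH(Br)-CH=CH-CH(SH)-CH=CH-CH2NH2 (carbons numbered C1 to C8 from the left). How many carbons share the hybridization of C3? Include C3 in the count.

C3 is sp2 (one π bond).
C1: sp3
C2: sp3
C3: sp2 ✓
C4: sp2 ✓
C5: sp3
C6: sp2 ✓
C7: sp2 ✓
C8: sp3
4 carbons are sp2.

4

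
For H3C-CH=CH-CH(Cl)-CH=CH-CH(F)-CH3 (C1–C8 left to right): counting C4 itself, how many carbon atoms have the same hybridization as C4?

C4 is sp3 (only σ bonds).
C1: sp3 ✓
C2: sp2
C3: sp2
C4: sp3 ✓
C5: sp2
C6: sp2
C7: sp3 ✓
C8: sp3 ✓
4 carbons are sp3.

4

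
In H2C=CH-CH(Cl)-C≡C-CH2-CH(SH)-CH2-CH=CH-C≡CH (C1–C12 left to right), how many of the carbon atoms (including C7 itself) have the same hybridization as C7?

C7 is sp3 (only σ bonds).
C1: sp2
C2: sp2
C3: sp3 ✓
C4: sp
C5: sp
C6: sp3 ✓
C7: sp3 ✓
C8: sp3 ✓
C9: sp2
C10: sp2
C11: sp
C12: sp
4 carbons are sp3.

4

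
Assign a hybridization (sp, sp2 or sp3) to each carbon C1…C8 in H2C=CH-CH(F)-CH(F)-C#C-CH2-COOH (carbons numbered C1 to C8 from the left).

C1: 3 σ bonds, plus one π bond; 3 regions of electron density → sp2.
C2 is sp2: 3 σ bonds, plus one π bond, 3 electron-density regions.
C3 is sp3: 4 σ bonds, 4 electron-density regions.
C4 carries 4 σ bonds, giving a steric number of 4, so it is sp3.
C5: 2 σ bonds, plus two π bonds; 2 regions of electron density → sp.
C6 is sp: 2 σ bonds, plus two π bonds, 2 electron-density regions.
C7 has 4 σ bonds: steric number 4 → sp3.
C8 carries 3 σ bonds, plus one π bond, giving a steric number of 3, so it is sp2.

C1 sp2, C2 sp2, C3 sp3, C4 sp3, C5 sp, C6 sp, C7 sp3, C8 sp2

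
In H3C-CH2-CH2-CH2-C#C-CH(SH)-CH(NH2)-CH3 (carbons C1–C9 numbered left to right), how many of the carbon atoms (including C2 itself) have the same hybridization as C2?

7

C2 is sp3 (only σ bonds).
C1: sp3 ✓
C2: sp3 ✓
C3: sp3 ✓
C4: sp3 ✓
C5: sp
C6: sp
C7: sp3 ✓
C8: sp3 ✓
C9: sp3 ✓
7 carbons are sp3.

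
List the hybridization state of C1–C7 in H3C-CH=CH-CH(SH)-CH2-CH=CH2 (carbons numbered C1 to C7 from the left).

C1: 4 σ bonds; 4 regions of electron density → sp3.
C2: 3 σ bonds, plus one π bond — 3 electron domains, sp2.
C3 is sp2: 3 σ bonds, plus one π bond, 3 electron-density regions.
C4 carries 4 σ bonds, giving a steric number of 4, so it is sp3.
C5 has 4 σ bonds: steric number 4 → sp3.
C6 carries 3 σ bonds, plus one π bond, giving a steric number of 3, so it is sp2.
C7: 3 σ bonds, plus one π bond — 3 electron domains, sp2.

C1 sp3, C2 sp2, C3 sp2, C4 sp3, C5 sp3, C6 sp2, C7 sp2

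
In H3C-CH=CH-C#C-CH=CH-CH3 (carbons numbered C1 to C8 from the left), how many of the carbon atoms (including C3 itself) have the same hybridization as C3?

4

C3 is sp2 (one π bond).
C1: sp3
C2: sp2 ✓
C3: sp2 ✓
C4: sp
C5: sp
C6: sp2 ✓
C7: sp2 ✓
C8: sp3
4 carbons are sp2.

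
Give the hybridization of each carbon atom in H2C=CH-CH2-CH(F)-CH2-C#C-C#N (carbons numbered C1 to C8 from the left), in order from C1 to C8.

C1 carries 3 σ bonds, plus one π bond, giving a steric number of 3, so it is sp2.
C2 (3 σ bonds, plus one π bond) has steric number 3: sp2.
C3: 4 σ bonds — 4 electron domains, sp3.
C4 is sp3: 4 σ bonds, 4 electron-density regions.
C5: 4 σ bonds — 4 electron domains, sp3.
C6 has 2 σ bonds, plus two π bonds: steric number 2 → sp.
C7 is sp: 2 σ bonds, plus two π bonds, 2 electron-density regions.
C8: 2 σ bonds, plus two π bonds — 2 electron domains, sp.

C1 sp2, C2 sp2, C3 sp3, C4 sp3, C5 sp3, C6 sp, C7 sp, C8 sp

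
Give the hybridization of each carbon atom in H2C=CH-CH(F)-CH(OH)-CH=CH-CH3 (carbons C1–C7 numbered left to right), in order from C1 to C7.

C1: 3 σ bonds, plus one π bond — 3 electron domains, sp2.
C2 (3 σ bonds, plus one π bond) has steric number 3: sp2.
C3 carries 4 σ bonds, giving a steric number of 4, so it is sp3.
C4 has 4 σ bonds: steric number 4 → sp3.
C5 carries 3 σ bonds, plus one π bond, giving a steric number of 3, so it is sp2.
C6 — 3 σ bonds, plus one π bond. Steric number 3, so sp2.
C7: 4 σ bonds; 4 regions of electron density → sp3.

C1 sp2, C2 sp2, C3 sp3, C4 sp3, C5 sp2, C6 sp2, C7 sp3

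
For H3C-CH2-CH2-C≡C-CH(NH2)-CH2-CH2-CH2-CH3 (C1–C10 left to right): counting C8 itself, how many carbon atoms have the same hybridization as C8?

C8 is sp3 (only σ bonds).
C1: sp3 ✓
C2: sp3 ✓
C3: sp3 ✓
C4: sp
C5: sp
C6: sp3 ✓
C7: sp3 ✓
C8: sp3 ✓
C9: sp3 ✓
C10: sp3 ✓
8 carbons are sp3.

8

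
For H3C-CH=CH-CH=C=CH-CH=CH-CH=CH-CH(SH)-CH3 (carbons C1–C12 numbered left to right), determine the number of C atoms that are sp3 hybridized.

C1: sp3 ✓
C2: sp2
C3: sp2
C4: sp2
C5: sp
C6: sp2
C7: sp2
C8: sp2
C9: sp2
C10: sp2
C11: sp3 ✓
C12: sp3 ✓
C1, C11, C12 → 3 sp3 carbons.

3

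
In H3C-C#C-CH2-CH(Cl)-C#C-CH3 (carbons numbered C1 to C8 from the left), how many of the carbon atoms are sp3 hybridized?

C1: sp3 ✓
C2: sp
C3: sp
C4: sp3 ✓
C5: sp3 ✓
C6: sp
C7: sp
C8: sp3 ✓
C1, C4, C5, C8 → 4 sp3 carbons.

4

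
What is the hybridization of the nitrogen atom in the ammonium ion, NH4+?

sp³

Four σ bonds, no lone pair → sp3, tetrahedral.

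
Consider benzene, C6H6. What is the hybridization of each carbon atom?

Every ring carbon has three σ bonds and contributes one p electron to the aromatic π system.

sp2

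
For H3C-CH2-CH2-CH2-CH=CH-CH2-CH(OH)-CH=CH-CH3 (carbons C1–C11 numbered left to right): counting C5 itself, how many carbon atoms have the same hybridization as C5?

4

C5 is sp2 (one π bond).
C1: sp3
C2: sp3
C3: sp3
C4: sp3
C5: sp2 ✓
C6: sp2 ✓
C7: sp3
C8: sp3
C9: sp2 ✓
C10: sp2 ✓
C11: sp3
4 carbons are sp2.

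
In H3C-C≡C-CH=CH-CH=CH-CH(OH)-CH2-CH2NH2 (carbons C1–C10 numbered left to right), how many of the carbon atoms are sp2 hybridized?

4

C1: sp3
C2: sp
C3: sp
C4: sp2 ✓
C5: sp2 ✓
C6: sp2 ✓
C7: sp2 ✓
C8: sp3
C9: sp3
C10: sp3
C4, C5, C6, C7 → 4 sp2 carbons.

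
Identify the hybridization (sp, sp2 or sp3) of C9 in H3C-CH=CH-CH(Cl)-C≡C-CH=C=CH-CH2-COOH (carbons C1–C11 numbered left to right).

sp^2

C9 is sp2: 3 σ bonds, plus one π bond, 3 electron-density regions.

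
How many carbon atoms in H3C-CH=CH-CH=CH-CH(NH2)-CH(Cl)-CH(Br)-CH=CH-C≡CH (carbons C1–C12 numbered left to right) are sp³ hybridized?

C1: sp3 ✓
C2: sp2
C3: sp2
C4: sp2
C5: sp2
C6: sp3 ✓
C7: sp3 ✓
C8: sp3 ✓
C9: sp2
C10: sp2
C11: sp
C12: sp
C1, C6, C7, C8 → 4 sp3 carbons.

4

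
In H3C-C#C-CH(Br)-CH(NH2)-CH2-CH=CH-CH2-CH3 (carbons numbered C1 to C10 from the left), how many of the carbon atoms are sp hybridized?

C1: sp3
C2: sp ✓
C3: sp ✓
C4: sp3
C5: sp3
C6: sp3
C7: sp2
C8: sp2
C9: sp3
C10: sp3
C2, C3 → 2 sp carbons.

2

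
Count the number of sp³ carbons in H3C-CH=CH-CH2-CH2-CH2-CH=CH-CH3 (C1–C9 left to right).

C1: sp3 ✓
C2: sp2
C3: sp2
C4: sp3 ✓
C5: sp3 ✓
C6: sp3 ✓
C7: sp2
C8: sp2
C9: sp3 ✓
C1, C4, C5, C6, C9 → 5 sp3 carbons.

5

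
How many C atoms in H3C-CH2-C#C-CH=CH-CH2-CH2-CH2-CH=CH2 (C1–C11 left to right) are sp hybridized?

C1: sp3
C2: sp3
C3: sp ✓
C4: sp ✓
C5: sp2
C6: sp2
C7: sp3
C8: sp3
C9: sp3
C10: sp2
C11: sp2
C3, C4 → 2 sp carbons.

2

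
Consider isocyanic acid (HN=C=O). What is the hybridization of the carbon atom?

sp

The carbon atom has 2 σ bonds, plus two π bonds: steric number 2 → sp.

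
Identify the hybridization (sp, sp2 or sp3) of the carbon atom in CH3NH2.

sp^3

The carbon atom is sp3: 4 σ bonds, 4 electron-density regions.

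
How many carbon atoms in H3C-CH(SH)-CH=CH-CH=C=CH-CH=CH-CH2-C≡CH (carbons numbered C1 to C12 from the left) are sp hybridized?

C1: sp3
C2: sp3
C3: sp2
C4: sp2
C5: sp2
C6: sp ✓
C7: sp2
C8: sp2
C9: sp2
C10: sp3
C11: sp ✓
C12: sp ✓
C6, C11, C12 → 3 sp carbons.

3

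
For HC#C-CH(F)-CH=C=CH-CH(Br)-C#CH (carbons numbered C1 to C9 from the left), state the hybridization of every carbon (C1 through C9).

C1 sp, C2 sp, C3 sp3, C4 sp2, C5 sp, C6 sp2, C7 sp3, C8 sp, C9 sp

C1 is sp: 2 σ bonds, plus two π bonds, 2 electron-density regions.
C2: 2 σ bonds, plus two π bonds — 2 electron domains, sp.
C3: 4 σ bonds — 4 electron domains, sp3.
C4 is sp2: 3 σ bonds, plus one π bond, 3 electron-density regions.
C5: 2 σ bonds, plus two π bonds — 2 electron domains, sp.
C6: 3 σ bonds, plus one π bond — 3 electron domains, sp2.
C7 — 4 σ bonds. Steric number 4, so sp3.
C8 — 2 σ bonds, plus two π bonds. Steric number 2, so sp.
C9: 2 σ bonds, plus two π bonds; 2 regions of electron density → sp.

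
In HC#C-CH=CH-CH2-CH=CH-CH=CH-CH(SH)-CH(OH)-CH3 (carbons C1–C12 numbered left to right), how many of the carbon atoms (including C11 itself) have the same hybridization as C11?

4

C11 is sp3 (only σ bonds).
C1: sp
C2: sp
C3: sp2
C4: sp2
C5: sp3 ✓
C6: sp2
C7: sp2
C8: sp2
C9: sp2
C10: sp3 ✓
C11: sp3 ✓
C12: sp3 ✓
4 carbons are sp3.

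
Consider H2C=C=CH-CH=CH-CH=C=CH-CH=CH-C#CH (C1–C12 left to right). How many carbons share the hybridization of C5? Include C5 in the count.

C5 is sp2 (one π bond).
C1: sp2 ✓
C2: sp
C3: sp2 ✓
C4: sp2 ✓
C5: sp2 ✓
C6: sp2 ✓
C7: sp
C8: sp2 ✓
C9: sp2 ✓
C10: sp2 ✓
C11: sp
C12: sp
8 carbons are sp2.

8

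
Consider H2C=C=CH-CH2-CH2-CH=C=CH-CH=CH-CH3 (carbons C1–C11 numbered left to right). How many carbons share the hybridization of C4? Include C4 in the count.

3

C4 is sp3 (only σ bonds).
C1: sp2
C2: sp
C3: sp2
C4: sp3 ✓
C5: sp3 ✓
C6: sp2
C7: sp
C8: sp2
C9: sp2
C10: sp2
C11: sp3 ✓
3 carbons are sp3.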